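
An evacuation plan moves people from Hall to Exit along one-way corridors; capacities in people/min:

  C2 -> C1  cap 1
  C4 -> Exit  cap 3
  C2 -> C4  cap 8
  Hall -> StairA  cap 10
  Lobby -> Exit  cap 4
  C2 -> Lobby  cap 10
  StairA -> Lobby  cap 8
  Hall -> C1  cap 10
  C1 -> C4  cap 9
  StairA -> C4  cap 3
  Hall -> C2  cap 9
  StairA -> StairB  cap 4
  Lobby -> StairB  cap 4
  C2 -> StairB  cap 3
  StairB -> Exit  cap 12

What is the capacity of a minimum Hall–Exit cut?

18

Augment Hall→C1→C4→Exit: bottleneck 3, flow now 3.
Augment Hall→C2→Lobby→Exit: bottleneck 4, flow now 7.
Augment Hall→C2→StairB→Exit: bottleneck 3, flow now 10.
Augment Hall→StairA→StairB→Exit: bottleneck 4, flow now 14.
Augment Hall→C2→Lobby→StairB→Exit: bottleneck 2, flow now 16.
Augment Hall→StairA→Lobby→StairB→Exit: bottleneck 2, flow now 18.
No augmenting path remains; maximum flow = 18.
By max-flow min-cut, the minimum cut capacity equals the max flow.
In the residual graph, reachable from Hall: {Hall, C1, C2, StairA, Lobby, C4}.
Min-cut edges: C2→StairB (3), StairA→StairB (4), Lobby→StairB (4), Lobby→Exit (4), C4→Exit (3); capacity 3 + 4 + 4 + 4 + 3 = 18.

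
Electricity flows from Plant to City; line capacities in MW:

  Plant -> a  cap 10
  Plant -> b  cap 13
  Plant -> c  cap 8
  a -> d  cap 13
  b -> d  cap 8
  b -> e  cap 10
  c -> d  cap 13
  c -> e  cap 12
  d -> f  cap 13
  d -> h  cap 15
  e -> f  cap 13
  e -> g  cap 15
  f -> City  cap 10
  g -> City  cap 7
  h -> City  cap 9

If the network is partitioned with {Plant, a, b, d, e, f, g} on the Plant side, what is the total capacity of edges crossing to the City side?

40

Edges leaving {Plant, a, b, d, e, f, g}: Plant→c (8), d→h (15), f→City (10), g→City (7).
Cut capacity = 8 + 15 + 10 + 7 = 40.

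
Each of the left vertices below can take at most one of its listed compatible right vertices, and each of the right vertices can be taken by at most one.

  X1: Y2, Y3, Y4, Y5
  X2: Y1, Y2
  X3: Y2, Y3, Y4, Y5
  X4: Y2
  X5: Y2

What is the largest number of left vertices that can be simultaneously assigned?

4

Unit-capacity flow: source→left, listed edges, right→sink; max matching = max flow.
Augmenting path X1→Y2 (+1); matched 1.
Augmenting path X2→Y1 (+1); matched 2.
Augmenting path X3→Y3 (+1); matched 3.
Augmenting path X4→Y2→X1→Y4 (+1); matched 4.
No augmenting path remains; maximum matching = 4.
König certificate: {X1, X2, X3, Y2} is a vertex cover of size 4 (every listed pair touches it), so no matching can be larger.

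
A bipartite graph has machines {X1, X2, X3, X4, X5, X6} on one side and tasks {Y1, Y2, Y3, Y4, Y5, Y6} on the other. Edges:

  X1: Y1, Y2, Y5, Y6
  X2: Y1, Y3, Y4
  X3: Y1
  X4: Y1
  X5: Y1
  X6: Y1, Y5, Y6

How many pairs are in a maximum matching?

4

Unit-capacity flow: source→left, listed edges, right→sink; max matching = max flow.
Augmenting path X1→Y1 (+1); matched 1.
Augmenting path X2→Y3 (+1); matched 2.
Augmenting path X6→Y5 (+1); matched 3.
Augmenting path X3→Y1→X1→Y2 (+1); matched 4.
No augmenting path remains; maximum matching = 4.
König certificate: {X1, X2, X6, Y1} is a vertex cover of size 4 (every listed pair touches it), so no matching can be larger.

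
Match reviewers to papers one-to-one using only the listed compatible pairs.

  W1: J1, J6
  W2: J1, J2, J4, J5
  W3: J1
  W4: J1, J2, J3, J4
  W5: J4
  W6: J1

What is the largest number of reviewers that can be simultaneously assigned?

5

Unit-capacity flow: source→left, listed edges, right→sink; max matching = max flow.
Augmenting path W1→J1 (+1); matched 1.
Augmenting path W2→J2 (+1); matched 2.
Augmenting path W4→J3 (+1); matched 3.
Augmenting path W5→J4 (+1); matched 4.
Augmenting path W3→J1→W1→J6 (+1); matched 5.
No augmenting path remains; maximum matching = 5.
König certificate: {W1, W2, W4, W5, J1} is a vertex cover of size 5 (every listed pair touches it), so no matching can be larger.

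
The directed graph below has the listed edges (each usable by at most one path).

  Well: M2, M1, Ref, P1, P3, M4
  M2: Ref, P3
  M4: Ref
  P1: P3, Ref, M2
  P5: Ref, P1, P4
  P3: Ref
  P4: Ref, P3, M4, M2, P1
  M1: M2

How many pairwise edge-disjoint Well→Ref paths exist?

Assign every edge capacity 1; by Menger, the answer equals the max flow.
Path Well→Ref (+1); total 1.
Path Well→P1→Ref (+1); total 2.
Path Well→M4→Ref (+1); total 3.
Path Well→P3→Ref (+1); total 4.
Path Well→M2→Ref (+1); total 5.
No residual Well→Ref path; max flow = 5.
Certifying cut of size 5: {M2→Ref, P3→Ref, Well→M4, Well→P1, Well→Ref}.

5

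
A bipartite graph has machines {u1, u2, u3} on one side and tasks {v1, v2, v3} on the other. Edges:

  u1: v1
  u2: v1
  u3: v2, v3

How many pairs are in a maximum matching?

2

Unit-capacity flow: source→left, listed edges, right→sink; max matching = max flow.
Augmenting path u1→v1 (+1); matched 1.
Augmenting path u3→v2 (+1); matched 2.
No augmenting path remains; maximum matching = 2.
König certificate: {u3, v1} is a vertex cover of size 2 (every listed pair touches it), so no matching can be larger.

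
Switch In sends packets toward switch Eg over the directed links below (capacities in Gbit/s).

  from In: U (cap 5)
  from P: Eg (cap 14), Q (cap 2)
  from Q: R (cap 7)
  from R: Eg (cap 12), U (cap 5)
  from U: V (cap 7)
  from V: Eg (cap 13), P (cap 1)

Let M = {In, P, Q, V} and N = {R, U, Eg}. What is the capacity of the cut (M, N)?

39

Edges leaving {In, P, Q, V}: In→U (5), P→Eg (14), Q→R (7), V→Eg (13).
Cut capacity = 5 + 14 + 7 + 13 = 39.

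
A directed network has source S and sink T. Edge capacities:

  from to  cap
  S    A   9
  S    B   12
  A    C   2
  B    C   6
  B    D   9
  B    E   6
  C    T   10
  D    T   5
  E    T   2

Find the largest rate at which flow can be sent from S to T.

Augment S→A→C→T: bottleneck 2, flow now 2.
Augment S→B→C→T: bottleneck 6, flow now 8.
Augment S→B→D→T: bottleneck 5, flow now 13.
Augment S→B→E→T: bottleneck 1, flow now 14.
No augmenting path remains; maximum flow = 14.
In the residual graph, reachable from S: {S, A}.
Min-cut edges: S→B (12), A→C (2); capacity 12 + 2 = 14.
This cut is saturated, so no flow can exceed 14.

14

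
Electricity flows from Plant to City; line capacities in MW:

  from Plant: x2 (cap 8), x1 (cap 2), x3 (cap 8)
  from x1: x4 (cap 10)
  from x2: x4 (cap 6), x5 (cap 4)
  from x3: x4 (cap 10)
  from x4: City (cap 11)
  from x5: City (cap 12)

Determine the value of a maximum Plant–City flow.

15

Augment Plant→x1→x4→City: bottleneck 2, flow now 2.
Augment Plant→x2→x4→City: bottleneck 6, flow now 8.
Augment Plant→x2→x5→City: bottleneck 2, flow now 10.
Augment Plant→x3→x4→City: bottleneck 3, flow now 13.
Augment Plant→x3→x4→x2→x5→City: bottleneck 2, flow now 15. (uses reverse residual edge)
No augmenting path remains; maximum flow = 15.
In the residual graph, reachable from Plant: {Plant, x1, x2, x3, x4}.
Min-cut edges: x2→x5 (4), x4→City (11); capacity 4 + 11 = 15.
This cut is saturated, so no flow can exceed 15.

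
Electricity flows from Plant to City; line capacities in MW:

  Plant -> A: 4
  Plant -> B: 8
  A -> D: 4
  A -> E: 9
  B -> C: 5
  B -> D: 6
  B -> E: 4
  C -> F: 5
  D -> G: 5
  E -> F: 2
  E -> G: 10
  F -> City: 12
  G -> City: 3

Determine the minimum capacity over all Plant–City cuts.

Augment Plant→A→D→G→City: bottleneck 3, flow now 3.
Augment Plant→A→E→F→City: bottleneck 1, flow now 4.
Augment Plant→B→C→F→City: bottleneck 5, flow now 9.
Augment Plant→B→E→F→City: bottleneck 1, flow now 10.
No augmenting path remains; maximum flow = 10.
By max-flow min-cut, the minimum cut capacity equals the max flow.
In the residual graph, reachable from Plant: {Plant, A, B, D, E, G}.
Min-cut edges: B→C (5), E→F (2), G→City (3); capacity 5 + 2 + 3 = 10.

10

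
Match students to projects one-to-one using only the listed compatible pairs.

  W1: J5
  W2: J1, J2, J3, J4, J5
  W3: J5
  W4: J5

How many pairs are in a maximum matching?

Unit-capacity flow: source→left, listed edges, right→sink; max matching = max flow.
Augmenting path W1→J5 (+1); matched 1.
Augmenting path W2→J1 (+1); matched 2.
No augmenting path remains; maximum matching = 2.
König certificate: {W2, J5} is a vertex cover of size 2 (every listed pair touches it), so no matching can be larger.

2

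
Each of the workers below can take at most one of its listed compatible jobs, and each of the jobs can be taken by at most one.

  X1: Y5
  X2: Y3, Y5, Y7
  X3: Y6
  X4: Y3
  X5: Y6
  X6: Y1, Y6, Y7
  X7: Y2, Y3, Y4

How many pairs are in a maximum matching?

6

Unit-capacity flow: source→left, listed edges, right→sink; max matching = max flow.
Augmenting path X1→Y5 (+1); matched 1.
Augmenting path X2→Y3 (+1); matched 2.
Augmenting path X3→Y6 (+1); matched 3.
Augmenting path X6→Y1 (+1); matched 4.
Augmenting path X7→Y2 (+1); matched 5.
Augmenting path X4→Y3→X2→Y7 (+1); matched 6.
No augmenting path remains; maximum matching = 6.
König certificate: {X1, X2, X4, X6, X7, Y6} is a vertex cover of size 6 (every listed pair touches it), so no matching can be larger.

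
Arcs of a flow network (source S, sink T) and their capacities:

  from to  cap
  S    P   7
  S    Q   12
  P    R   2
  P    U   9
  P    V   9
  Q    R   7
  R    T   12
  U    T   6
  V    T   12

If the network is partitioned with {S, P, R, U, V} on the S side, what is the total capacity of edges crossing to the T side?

Edges leaving {S, P, R, U, V}: S→Q (12), R→T (12), U→T (6), V→T (12).
Cut capacity = 12 + 12 + 6 + 12 = 42.

42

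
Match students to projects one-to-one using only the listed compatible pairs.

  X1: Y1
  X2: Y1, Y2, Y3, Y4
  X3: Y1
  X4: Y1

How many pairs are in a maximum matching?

2

Unit-capacity flow: source→left, listed edges, right→sink; max matching = max flow.
Augmenting path X1→Y1 (+1); matched 1.
Augmenting path X2→Y2 (+1); matched 2.
No augmenting path remains; maximum matching = 2.
König certificate: {X2, Y1} is a vertex cover of size 2 (every listed pair touches it), so no matching can be larger.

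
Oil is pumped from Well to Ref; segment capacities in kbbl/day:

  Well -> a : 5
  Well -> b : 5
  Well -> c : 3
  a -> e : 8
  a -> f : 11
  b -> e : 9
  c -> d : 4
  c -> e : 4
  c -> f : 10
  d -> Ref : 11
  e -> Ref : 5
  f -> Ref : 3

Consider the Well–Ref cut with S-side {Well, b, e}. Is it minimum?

No — its capacity is 13, but the minimum cut has capacity 11.

Given cut capacity: 5 + 3 + 5 = 13.
Augment Well→a→e→Ref: bottleneck 5, flow now 5.
Augment Well→c→d→Ref: bottleneck 3, flow now 8.
Augment Well→b→e→a→f→Ref: bottleneck 3, flow now 11. (uses reverse residual edge)
No augmenting path remains; maximum flow = 11.
In the residual graph, reachable from Well: {Well, a, b, e, f}.
Min-cut edges: Well→c (3), e→Ref (5), f→Ref (3); capacity 3 + 5 + 3 = 11.
Cut capacity 13 exceeds the max flow 11, so it is not minimum.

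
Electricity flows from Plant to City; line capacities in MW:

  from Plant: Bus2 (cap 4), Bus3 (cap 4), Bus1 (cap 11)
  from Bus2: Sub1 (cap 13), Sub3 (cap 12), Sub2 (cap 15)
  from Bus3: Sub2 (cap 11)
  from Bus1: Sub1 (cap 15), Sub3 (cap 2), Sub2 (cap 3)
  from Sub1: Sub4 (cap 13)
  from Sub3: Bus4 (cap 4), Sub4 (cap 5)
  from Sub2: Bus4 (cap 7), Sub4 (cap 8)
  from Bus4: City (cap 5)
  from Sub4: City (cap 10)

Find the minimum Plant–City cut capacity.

Augment Plant→Bus2→Sub1→Sub4→City: bottleneck 4, flow now 4.
Augment Plant→Bus3→Sub2→Bus4→City: bottleneck 4, flow now 8.
Augment Plant→Bus1→Sub1→Sub4→City: bottleneck 6, flow now 14.
Augment Plant→Bus1→Sub3→Bus4→City: bottleneck 1, flow now 15.
No augmenting path remains; maximum flow = 15.
By max-flow min-cut, the minimum cut capacity equals the max flow.
In the residual graph, reachable from Plant: {Plant, Bus2, Bus3, Bus1, Sub1, Sub3, Sub2, Bus4, Sub4}.
Min-cut edges: Bus4→City (5), Sub4→City (10); capacity 5 + 10 = 15.

15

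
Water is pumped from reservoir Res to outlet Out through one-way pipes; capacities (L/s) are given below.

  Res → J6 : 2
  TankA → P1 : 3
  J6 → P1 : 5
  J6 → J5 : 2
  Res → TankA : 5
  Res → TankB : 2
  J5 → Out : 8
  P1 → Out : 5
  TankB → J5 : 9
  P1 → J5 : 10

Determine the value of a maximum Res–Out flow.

Augment Res→J6→P1→Out: bottleneck 2, flow now 2.
Augment Res→TankB→J5→Out: bottleneck 2, flow now 4.
Augment Res→TankA→P1→Out: bottleneck 3, flow now 7.
No augmenting path remains; maximum flow = 7.
In the residual graph, reachable from Res: {Res, TankA}.
Min-cut edges: Res→J6 (2), Res→TankB (2), TankA→P1 (3); capacity 2 + 2 + 3 = 7.
This cut is saturated, so no flow can exceed 7.

7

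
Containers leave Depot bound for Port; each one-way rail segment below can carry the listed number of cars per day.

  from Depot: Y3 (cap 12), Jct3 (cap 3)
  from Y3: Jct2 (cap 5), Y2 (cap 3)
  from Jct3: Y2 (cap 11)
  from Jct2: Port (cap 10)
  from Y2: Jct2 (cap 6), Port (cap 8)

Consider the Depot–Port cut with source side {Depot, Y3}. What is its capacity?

11

Edges leaving {Depot, Y3}: Depot→Jct3 (3), Y3→Jct2 (5), Y3→Y2 (3).
Cut capacity = 3 + 5 + 3 = 11.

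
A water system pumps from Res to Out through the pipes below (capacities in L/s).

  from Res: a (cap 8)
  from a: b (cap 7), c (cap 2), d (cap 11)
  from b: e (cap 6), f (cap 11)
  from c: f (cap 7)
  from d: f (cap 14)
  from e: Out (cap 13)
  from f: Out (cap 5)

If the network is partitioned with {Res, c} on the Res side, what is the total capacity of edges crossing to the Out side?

15

Edges leaving {Res, c}: Res→a (8), c→f (7).
Cut capacity = 8 + 7 = 15.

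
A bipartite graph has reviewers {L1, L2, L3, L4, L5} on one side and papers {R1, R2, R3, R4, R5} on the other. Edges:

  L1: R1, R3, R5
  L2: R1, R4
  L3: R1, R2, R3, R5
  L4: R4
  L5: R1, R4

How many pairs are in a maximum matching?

Unit-capacity flow: source→left, listed edges, right→sink; max matching = max flow.
Augmenting path L1→R1 (+1); matched 1.
Augmenting path L2→R4 (+1); matched 2.
Augmenting path L3→R2 (+1); matched 3.
Augmenting path L5→R1→L1→R3 (+1); matched 4.
No augmenting path remains; maximum matching = 4.
König certificate: {L1, L3, R1, R4} is a vertex cover of size 4 (every listed pair touches it), so no matching can be larger.

4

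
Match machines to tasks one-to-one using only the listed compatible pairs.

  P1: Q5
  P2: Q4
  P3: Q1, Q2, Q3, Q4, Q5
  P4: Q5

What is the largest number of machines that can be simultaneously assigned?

3

Unit-capacity flow: source→left, listed edges, right→sink; max matching = max flow.
Augmenting path P1→Q5 (+1); matched 1.
Augmenting path P2→Q4 (+1); matched 2.
Augmenting path P3→Q1 (+1); matched 3.
No augmenting path remains; maximum matching = 3.
König certificate: {P2, P3, Q5} is a vertex cover of size 3 (every listed pair touches it), so no matching can be larger.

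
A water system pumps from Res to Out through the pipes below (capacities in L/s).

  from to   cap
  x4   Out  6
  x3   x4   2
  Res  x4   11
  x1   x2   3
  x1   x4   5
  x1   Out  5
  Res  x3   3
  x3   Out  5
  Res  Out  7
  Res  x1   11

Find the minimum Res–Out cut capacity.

21

Augment Res→Out: bottleneck 7, flow now 7.
Augment Res→x1→Out: bottleneck 5, flow now 12.
Augment Res→x3→Out: bottleneck 3, flow now 15.
Augment Res→x4→Out: bottleneck 6, flow now 21.
No augmenting path remains; maximum flow = 21.
By max-flow min-cut, the minimum cut capacity equals the max flow.
In the residual graph, reachable from Res: {Res, x1, x2, x4}.
Min-cut edges: Res→x3 (3), Res→Out (7), x1→Out (5), x4→Out (6); capacity 3 + 7 + 5 + 6 = 21.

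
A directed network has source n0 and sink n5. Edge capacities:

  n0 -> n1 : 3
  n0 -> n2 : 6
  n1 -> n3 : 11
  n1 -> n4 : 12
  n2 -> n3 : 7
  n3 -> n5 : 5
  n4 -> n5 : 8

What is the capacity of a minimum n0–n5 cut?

8

Augment n0→n1→n3→n5: bottleneck 3, flow now 3.
Augment n0→n2→n3→n5: bottleneck 2, flow now 5.
Augment n0→n2→n3→n1→n4→n5: bottleneck 3, flow now 8. (uses reverse residual edge)
No augmenting path remains; maximum flow = 8.
By max-flow min-cut, the minimum cut capacity equals the max flow.
In the residual graph, reachable from n0: {n0, n2, n3}.
Min-cut edges: n0→n1 (3), n3→n5 (5); capacity 3 + 5 = 8.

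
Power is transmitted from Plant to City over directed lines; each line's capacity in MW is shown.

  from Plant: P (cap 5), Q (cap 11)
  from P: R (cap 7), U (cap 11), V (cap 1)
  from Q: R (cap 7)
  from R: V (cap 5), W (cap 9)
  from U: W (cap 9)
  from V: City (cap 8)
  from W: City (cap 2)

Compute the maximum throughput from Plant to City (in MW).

Augment Plant→P→V→City: bottleneck 1, flow now 1.
Augment Plant→P→R→V→City: bottleneck 4, flow now 5.
Augment Plant→Q→R→V→City: bottleneck 1, flow now 6.
Augment Plant→Q→R→W→City: bottleneck 2, flow now 8.
No augmenting path remains; maximum flow = 8.
In the residual graph, reachable from Plant: {Plant, P, Q, R, U, W}.
Min-cut edges: P→V (1), R→V (5), W→City (2); capacity 1 + 5 + 2 = 8.
This cut is saturated, so no flow can exceed 8.

8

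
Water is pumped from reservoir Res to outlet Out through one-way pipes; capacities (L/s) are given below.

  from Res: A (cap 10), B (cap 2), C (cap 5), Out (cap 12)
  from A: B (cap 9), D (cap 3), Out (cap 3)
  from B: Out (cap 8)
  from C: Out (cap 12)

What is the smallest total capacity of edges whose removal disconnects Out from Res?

Augment Res→Out: bottleneck 12, flow now 12.
Augment Res→A→Out: bottleneck 3, flow now 15.
Augment Res→B→Out: bottleneck 2, flow now 17.
Augment Res→C→Out: bottleneck 5, flow now 22.
Augment Res→A→B→Out: bottleneck 6, flow now 28.
No augmenting path remains; maximum flow = 28.
By max-flow min-cut, the minimum cut capacity equals the max flow.
In the residual graph, reachable from Res: {Res, A, B, D}.
Min-cut edges: Res→C (5), Res→Out (12), A→Out (3), B→Out (8); capacity 5 + 12 + 3 + 8 = 28.

28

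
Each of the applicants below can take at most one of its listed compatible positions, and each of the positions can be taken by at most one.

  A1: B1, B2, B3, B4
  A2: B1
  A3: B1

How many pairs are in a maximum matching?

2

Unit-capacity flow: source→left, listed edges, right→sink; max matching = max flow.
Augmenting path A1→B1 (+1); matched 1.
Augmenting path A2→B1→A1→B2 (+1); matched 2.
No augmenting path remains; maximum matching = 2.
König certificate: {A1, B1} is a vertex cover of size 2 (every listed pair touches it), so no matching can be larger.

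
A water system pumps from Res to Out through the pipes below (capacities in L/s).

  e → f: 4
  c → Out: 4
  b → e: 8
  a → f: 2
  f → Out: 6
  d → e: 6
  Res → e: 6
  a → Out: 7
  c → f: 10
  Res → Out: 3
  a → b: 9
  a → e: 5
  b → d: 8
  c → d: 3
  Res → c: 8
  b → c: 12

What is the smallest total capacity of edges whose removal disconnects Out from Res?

13

Augment Res→Out: bottleneck 3, flow now 3.
Augment Res→c→Out: bottleneck 4, flow now 7.
Augment Res→c→f→Out: bottleneck 4, flow now 11.
Augment Res→e→f→Out: bottleneck 2, flow now 13.
No augmenting path remains; maximum flow = 13.
By max-flow min-cut, the minimum cut capacity equals the max flow.
In the residual graph, reachable from Res: {Res, c, d, e, f}.
Min-cut edges: Res→Out (3), c→Out (4), f→Out (6); capacity 3 + 4 + 6 = 13.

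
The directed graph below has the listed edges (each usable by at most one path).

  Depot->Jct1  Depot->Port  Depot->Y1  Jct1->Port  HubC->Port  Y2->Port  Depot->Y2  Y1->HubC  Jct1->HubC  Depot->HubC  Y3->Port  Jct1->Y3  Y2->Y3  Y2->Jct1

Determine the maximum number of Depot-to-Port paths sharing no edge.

4

Assign every edge capacity 1; by Menger, the answer equals the max flow.
Path Depot→Port (+1); total 1.
Path Depot→Y2→Port (+1); total 2.
Path Depot→Jct1→Port (+1); total 3.
Path Depot→HubC→Port (+1); total 4.
No residual Depot→Port path; max flow = 4.
Certifying cut of size 4: {Depot→Jct1, Depot→Port, Depot→Y2, HubC→Port}.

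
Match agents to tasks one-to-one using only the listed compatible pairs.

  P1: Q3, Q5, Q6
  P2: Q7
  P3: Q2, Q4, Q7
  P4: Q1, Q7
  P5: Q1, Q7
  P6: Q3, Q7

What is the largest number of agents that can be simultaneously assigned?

Unit-capacity flow: source→left, listed edges, right→sink; max matching = max flow.
Augmenting path P1→Q3 (+1); matched 1.
Augmenting path P2→Q7 (+1); matched 2.
Augmenting path P3→Q2 (+1); matched 3.
Augmenting path P4→Q1 (+1); matched 4.
Augmenting path P6→Q3→P1→Q5 (+1); matched 5.
No augmenting path remains; maximum matching = 5.
König certificate: {P1, P3, P6, Q1, Q7} is a vertex cover of size 5 (every listed pair touches it), so no matching can be larger.

5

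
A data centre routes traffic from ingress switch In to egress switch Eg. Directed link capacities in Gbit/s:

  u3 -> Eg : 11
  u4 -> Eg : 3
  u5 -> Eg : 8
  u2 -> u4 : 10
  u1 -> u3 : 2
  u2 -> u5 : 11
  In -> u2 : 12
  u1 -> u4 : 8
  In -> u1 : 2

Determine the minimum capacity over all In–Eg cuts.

13

Augment In→u1→u3→Eg: bottleneck 2, flow now 2.
Augment In→u2→u4→Eg: bottleneck 3, flow now 5.
Augment In→u2→u5→Eg: bottleneck 8, flow now 13.
No augmenting path remains; maximum flow = 13.
By max-flow min-cut, the minimum cut capacity equals the max flow.
In the residual graph, reachable from In: {In, u2, u4, u5}.
Min-cut edges: In→u1 (2), u4→Eg (3), u5→Eg (8); capacity 2 + 3 + 8 = 13.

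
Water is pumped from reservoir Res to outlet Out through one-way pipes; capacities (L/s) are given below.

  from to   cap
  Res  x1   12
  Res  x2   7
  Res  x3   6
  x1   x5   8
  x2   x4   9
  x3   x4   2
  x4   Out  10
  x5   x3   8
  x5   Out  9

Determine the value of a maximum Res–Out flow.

Augment Res→x1→x5→Out: bottleneck 8, flow now 8.
Augment Res→x2→x4→Out: bottleneck 7, flow now 15.
Augment Res→x3→x4→Out: bottleneck 2, flow now 17.
No augmenting path remains; maximum flow = 17.
In the residual graph, reachable from Res: {Res, x1, x3}.
Min-cut edges: Res→x2 (7), x1→x5 (8), x3→x4 (2); capacity 7 + 8 + 2 = 17.
This cut is saturated, so no flow can exceed 17.

17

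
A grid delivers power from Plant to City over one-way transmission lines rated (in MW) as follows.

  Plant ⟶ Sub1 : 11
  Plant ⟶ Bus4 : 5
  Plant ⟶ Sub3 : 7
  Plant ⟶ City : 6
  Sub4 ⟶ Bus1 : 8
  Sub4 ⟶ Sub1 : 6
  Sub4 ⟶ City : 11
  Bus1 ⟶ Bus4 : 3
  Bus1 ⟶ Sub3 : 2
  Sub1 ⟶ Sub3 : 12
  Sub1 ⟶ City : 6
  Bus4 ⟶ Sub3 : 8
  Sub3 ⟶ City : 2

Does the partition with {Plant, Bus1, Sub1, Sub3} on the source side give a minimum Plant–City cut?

No — its capacity is 22, but the minimum cut has capacity 14.

Given cut capacity: 5 + 6 + 3 + 6 + 2 = 22.
Augment Plant→City: bottleneck 6, flow now 6.
Augment Plant→Sub1→City: bottleneck 6, flow now 12.
Augment Plant→Sub3→City: bottleneck 2, flow now 14.
No augmenting path remains; maximum flow = 14.
In the residual graph, reachable from Plant: {Plant, Sub1, Bus4, Sub3}.
Min-cut edges: Plant→City (6), Sub1→City (6), Sub3→City (2); capacity 6 + 6 + 2 = 14.
Cut capacity 22 exceeds the max flow 14, so it is not minimum.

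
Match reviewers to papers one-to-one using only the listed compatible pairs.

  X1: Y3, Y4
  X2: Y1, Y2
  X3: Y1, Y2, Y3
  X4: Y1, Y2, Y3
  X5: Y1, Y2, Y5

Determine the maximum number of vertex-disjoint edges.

Unit-capacity flow: source→left, listed edges, right→sink; max matching = max flow.
Augmenting path X1→Y3 (+1); matched 1.
Augmenting path X2→Y1 (+1); matched 2.
Augmenting path X3→Y2 (+1); matched 3.
Augmenting path X5→Y5 (+1); matched 4.
Augmenting path X4→Y3→X1→Y4 (+1); matched 5.
No augmenting path remains; maximum matching = 5.
König certificate: {X1, X2, X3, X4, X5} is a vertex cover of size 5 (every listed pair touches it), so no matching can be larger.

5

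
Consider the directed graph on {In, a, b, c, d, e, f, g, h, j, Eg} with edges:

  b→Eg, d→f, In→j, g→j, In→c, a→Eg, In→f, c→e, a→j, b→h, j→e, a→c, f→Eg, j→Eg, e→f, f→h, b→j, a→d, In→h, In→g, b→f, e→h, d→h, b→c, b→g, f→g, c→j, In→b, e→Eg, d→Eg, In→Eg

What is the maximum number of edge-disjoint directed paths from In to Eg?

Assign every edge capacity 1; by Menger, the answer equals the max flow.
Path In→Eg (+1); total 1.
Path In→b→Eg (+1); total 2.
Path In→f→Eg (+1); total 3.
Path In→j→Eg (+1); total 4.
Path In→c→e→Eg (+1); total 5.
No residual In→Eg path; max flow = 5.
Certifying cut of size 5: {In→Eg, In→b, e→Eg, f→Eg, j→Eg}.

5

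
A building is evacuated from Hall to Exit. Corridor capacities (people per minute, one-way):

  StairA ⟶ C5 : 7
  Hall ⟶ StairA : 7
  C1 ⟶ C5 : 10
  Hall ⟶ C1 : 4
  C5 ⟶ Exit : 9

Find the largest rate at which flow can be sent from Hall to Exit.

Augment Hall→StairA→C5→Exit: bottleneck 7, flow now 7.
Augment Hall→C1→C5→Exit: bottleneck 2, flow now 9.
No augmenting path remains; maximum flow = 9.
In the residual graph, reachable from Hall: {Hall, StairA, C1, C5}.
Min-cut edges: C5→Exit (9); capacity 9 = 9.
This cut is saturated, so no flow can exceed 9.

9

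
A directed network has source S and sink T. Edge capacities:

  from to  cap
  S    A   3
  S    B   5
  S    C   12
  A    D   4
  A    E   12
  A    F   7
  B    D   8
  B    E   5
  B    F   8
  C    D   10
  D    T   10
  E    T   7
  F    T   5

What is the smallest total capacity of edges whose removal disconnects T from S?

18

Augment S→A→D→T: bottleneck 3, flow now 3.
Augment S→B→D→T: bottleneck 5, flow now 8.
Augment S→C→D→T: bottleneck 2, flow now 10.
Augment S→C→D→A→E→T: bottleneck 3, flow now 13. (uses reverse residual edge)
Augment S→C→D→B→E→T: bottleneck 4, flow now 17. (uses reverse residual edge)
Augment S→C→D→B→F→T: bottleneck 1, flow now 18. (uses reverse residual edge)
No augmenting path remains; maximum flow = 18.
By max-flow min-cut, the minimum cut capacity equals the max flow.
In the residual graph, reachable from S: {S, C}.
Min-cut edges: S→A (3), S→B (5), C→D (10); capacity 3 + 5 + 10 = 18.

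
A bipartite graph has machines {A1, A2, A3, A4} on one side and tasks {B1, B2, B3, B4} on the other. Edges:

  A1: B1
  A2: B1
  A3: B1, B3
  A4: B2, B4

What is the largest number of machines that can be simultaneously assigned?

Unit-capacity flow: source→left, listed edges, right→sink; max matching = max flow.
Augmenting path A1→B1 (+1); matched 1.
Augmenting path A3→B3 (+1); matched 2.
Augmenting path A4→B2 (+1); matched 3.
No augmenting path remains; maximum matching = 3.
König certificate: {A3, A4, B1} is a vertex cover of size 3 (every listed pair touches it), so no matching can be larger.

3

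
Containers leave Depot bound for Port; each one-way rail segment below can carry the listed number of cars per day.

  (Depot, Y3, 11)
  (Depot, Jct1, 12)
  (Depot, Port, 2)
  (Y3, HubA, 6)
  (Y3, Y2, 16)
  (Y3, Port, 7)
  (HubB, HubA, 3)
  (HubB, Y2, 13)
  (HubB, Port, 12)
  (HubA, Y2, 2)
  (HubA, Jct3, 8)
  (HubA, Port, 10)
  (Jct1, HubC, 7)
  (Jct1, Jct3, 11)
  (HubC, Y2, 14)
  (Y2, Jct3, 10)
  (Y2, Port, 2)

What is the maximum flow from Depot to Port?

Augment Depot→Port: bottleneck 2, flow now 2.
Augment Depot→Y3→Port: bottleneck 7, flow now 9.
Augment Depot→Y3→HubA→Port: bottleneck 4, flow now 13.
Augment Depot→Jct1→HubC→Y2→Port: bottleneck 2, flow now 15.
No augmenting path remains; maximum flow = 15.
In the residual graph, reachable from Depot: {Depot, Jct1, HubC, Y2, Jct3}.
Min-cut edges: Depot→Y3 (11), Depot→Port (2), Y2→Port (2); capacity 11 + 2 + 2 = 15.
This cut is saturated, so no flow can exceed 15.

15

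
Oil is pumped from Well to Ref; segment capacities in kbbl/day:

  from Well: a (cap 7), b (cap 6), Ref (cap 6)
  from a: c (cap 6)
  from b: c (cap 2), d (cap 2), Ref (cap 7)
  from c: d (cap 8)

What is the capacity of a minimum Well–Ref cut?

12

Augment Well→Ref: bottleneck 6, flow now 6.
Augment Well→b→Ref: bottleneck 6, flow now 12.
No augmenting path remains; maximum flow = 12.
By max-flow min-cut, the minimum cut capacity equals the max flow.
In the residual graph, reachable from Well: {Well, a, c, d}.
Min-cut edges: Well→b (6), Well→Ref (6); capacity 6 + 6 = 12.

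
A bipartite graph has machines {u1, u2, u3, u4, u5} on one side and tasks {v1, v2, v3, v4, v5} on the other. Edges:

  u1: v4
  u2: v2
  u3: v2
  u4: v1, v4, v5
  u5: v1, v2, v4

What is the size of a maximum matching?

4

Unit-capacity flow: source→left, listed edges, right→sink; max matching = max flow.
Augmenting path u1→v4 (+1); matched 1.
Augmenting path u2→v2 (+1); matched 2.
Augmenting path u4→v1 (+1); matched 3.
Augmenting path u5→v1→u4→v5 (+1); matched 4.
No augmenting path remains; maximum matching = 4.
König certificate: {u1, u4, u5, v2} is a vertex cover of size 4 (every listed pair touches it), so no matching can be larger.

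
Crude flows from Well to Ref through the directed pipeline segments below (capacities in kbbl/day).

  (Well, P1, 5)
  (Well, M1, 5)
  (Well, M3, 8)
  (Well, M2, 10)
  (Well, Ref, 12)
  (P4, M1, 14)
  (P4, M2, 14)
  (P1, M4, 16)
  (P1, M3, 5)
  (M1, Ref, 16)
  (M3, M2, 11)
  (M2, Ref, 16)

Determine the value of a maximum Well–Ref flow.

Augment Well→Ref: bottleneck 12, flow now 12.
Augment Well→M1→Ref: bottleneck 5, flow now 17.
Augment Well→M2→Ref: bottleneck 10, flow now 27.
Augment Well→M3→M2→Ref: bottleneck 6, flow now 33.
No augmenting path remains; maximum flow = 33.
In the residual graph, reachable from Well: {Well, P1, M4, M3, M2}.
Min-cut edges: Well→M1 (5), Well→Ref (12), M2→Ref (16); capacity 5 + 12 + 16 = 33.
This cut is saturated, so no flow can exceed 33.

33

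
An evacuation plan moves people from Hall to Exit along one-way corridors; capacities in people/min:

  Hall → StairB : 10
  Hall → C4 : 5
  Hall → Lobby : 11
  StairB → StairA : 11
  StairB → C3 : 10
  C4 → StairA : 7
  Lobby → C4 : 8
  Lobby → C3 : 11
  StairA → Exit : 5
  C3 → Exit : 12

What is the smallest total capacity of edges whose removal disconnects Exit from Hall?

17

Augment Hall→StairB→StairA→Exit: bottleneck 5, flow now 5.
Augment Hall→StairB→C3→Exit: bottleneck 5, flow now 10.
Augment Hall→Lobby→C3→Exit: bottleneck 7, flow now 17.
No augmenting path remains; maximum flow = 17.
By max-flow min-cut, the minimum cut capacity equals the max flow.
In the residual graph, reachable from Hall: {Hall, StairB, C4, Lobby, StairA, C3}.
Min-cut edges: StairA→Exit (5), C3→Exit (12); capacity 5 + 12 = 17.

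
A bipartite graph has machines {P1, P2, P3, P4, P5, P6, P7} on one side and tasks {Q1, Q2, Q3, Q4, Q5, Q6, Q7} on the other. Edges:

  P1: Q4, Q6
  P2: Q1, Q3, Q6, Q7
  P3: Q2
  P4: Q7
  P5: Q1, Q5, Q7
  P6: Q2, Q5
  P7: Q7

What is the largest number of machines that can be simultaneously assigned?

Unit-capacity flow: source→left, listed edges, right→sink; max matching = max flow.
Augmenting path P1→Q4 (+1); matched 1.
Augmenting path P2→Q1 (+1); matched 2.
Augmenting path P3→Q2 (+1); matched 3.
Augmenting path P4→Q7 (+1); matched 4.
Augmenting path P5→Q5 (+1); matched 5.
Augmenting path P6→Q5→P5→Q1→P2→Q3 (+1); matched 6.
No augmenting path remains; maximum matching = 6.
König certificate: {P1, P2, P3, P5, P6, Q7} is a vertex cover of size 6 (every listed pair touches it), so no matching can be larger.

6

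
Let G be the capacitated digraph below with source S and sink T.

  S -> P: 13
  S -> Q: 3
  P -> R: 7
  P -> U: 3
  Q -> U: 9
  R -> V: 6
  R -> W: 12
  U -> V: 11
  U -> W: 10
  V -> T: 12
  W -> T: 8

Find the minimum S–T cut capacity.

13

Augment S→P→R→V→T: bottleneck 6, flow now 6.
Augment S→P→R→W→T: bottleneck 1, flow now 7.
Augment S→P→U→V→T: bottleneck 3, flow now 10.
Augment S→Q→U→V→T: bottleneck 3, flow now 13.
No augmenting path remains; maximum flow = 13.
By max-flow min-cut, the minimum cut capacity equals the max flow.
In the residual graph, reachable from S: {S, P}.
Min-cut edges: S→Q (3), P→R (7), P→U (3); capacity 3 + 7 + 3 = 13.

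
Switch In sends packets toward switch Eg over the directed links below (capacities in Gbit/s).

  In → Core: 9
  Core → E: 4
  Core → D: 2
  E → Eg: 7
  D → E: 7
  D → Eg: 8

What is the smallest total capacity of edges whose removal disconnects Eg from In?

Augment In→Core→E→Eg: bottleneck 4, flow now 4.
Augment In→Core→D→Eg: bottleneck 2, flow now 6.
No augmenting path remains; maximum flow = 6.
By max-flow min-cut, the minimum cut capacity equals the max flow.
In the residual graph, reachable from In: {In, Core}.
Min-cut edges: Core→E (4), Core→D (2); capacity 4 + 2 = 6.

6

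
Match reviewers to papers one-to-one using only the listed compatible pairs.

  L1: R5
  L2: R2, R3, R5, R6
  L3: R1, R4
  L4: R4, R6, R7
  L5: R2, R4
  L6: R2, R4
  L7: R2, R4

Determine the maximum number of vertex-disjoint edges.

Unit-capacity flow: source→left, listed edges, right→sink; max matching = max flow.
Augmenting path L1→R5 (+1); matched 1.
Augmenting path L2→R2 (+1); matched 2.
Augmenting path L3→R1 (+1); matched 3.
Augmenting path L4→R4 (+1); matched 4.
Augmenting path L5→R2→L2→R3 (+1); matched 5.
Augmenting path L6→R4→L4→R6 (+1); matched 6.
No augmenting path remains; maximum matching = 6.
König certificate: {L1, L2, L3, L4, R2, R4} is a vertex cover of size 6 (every listed pair touches it), so no matching can be larger.

6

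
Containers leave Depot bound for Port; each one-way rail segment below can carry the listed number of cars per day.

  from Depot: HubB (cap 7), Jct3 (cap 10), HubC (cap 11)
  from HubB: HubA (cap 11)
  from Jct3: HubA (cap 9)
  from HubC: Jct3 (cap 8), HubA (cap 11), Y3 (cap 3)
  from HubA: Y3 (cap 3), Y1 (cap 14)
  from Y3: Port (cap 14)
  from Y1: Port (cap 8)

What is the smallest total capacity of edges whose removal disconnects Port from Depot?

Augment Depot→HubC→Y3→Port: bottleneck 3, flow now 3.
Augment Depot→HubB→HubA→Y3→Port: bottleneck 3, flow now 6.
Augment Depot→HubB→HubA→Y1→Port: bottleneck 4, flow now 10.
Augment Depot→Jct3→HubA→Y1→Port: bottleneck 4, flow now 14.
No augmenting path remains; maximum flow = 14.
By max-flow min-cut, the minimum cut capacity equals the max flow.
In the residual graph, reachable from Depot: {Depot, HubB, Jct3, HubC, HubA, Y1}.
Min-cut edges: HubC→Y3 (3), HubA→Y3 (3), Y1→Port (8); capacity 3 + 3 + 8 = 14.

14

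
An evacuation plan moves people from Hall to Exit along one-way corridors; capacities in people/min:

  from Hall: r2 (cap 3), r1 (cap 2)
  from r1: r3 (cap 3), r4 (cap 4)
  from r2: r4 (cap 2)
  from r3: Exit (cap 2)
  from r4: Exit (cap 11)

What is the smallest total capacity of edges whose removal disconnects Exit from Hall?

Augment Hall→r1→r3→Exit: bottleneck 2, flow now 2.
Augment Hall→r2→r4→Exit: bottleneck 2, flow now 4.
No augmenting path remains; maximum flow = 4.
By max-flow min-cut, the minimum cut capacity equals the max flow.
In the residual graph, reachable from Hall: {Hall, r2}.
Min-cut edges: Hall→r1 (2), r2→r4 (2); capacity 2 + 2 = 4.

4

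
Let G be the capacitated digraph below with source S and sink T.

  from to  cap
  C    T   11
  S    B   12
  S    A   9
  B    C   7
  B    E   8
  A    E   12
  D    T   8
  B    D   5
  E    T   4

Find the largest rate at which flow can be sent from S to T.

16

Augment S→A→E→T: bottleneck 4, flow now 4.
Augment S→B→C→T: bottleneck 7, flow now 11.
Augment S→B→D→T: bottleneck 5, flow now 16.
No augmenting path remains; maximum flow = 16.
In the residual graph, reachable from S: {S, A, E}.
Min-cut edges: S→B (12), E→T (4); capacity 12 + 4 = 16.
This cut is saturated, so no flow can exceed 16.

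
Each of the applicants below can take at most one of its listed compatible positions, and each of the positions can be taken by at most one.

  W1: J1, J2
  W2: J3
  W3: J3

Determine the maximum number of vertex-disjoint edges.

2

Unit-capacity flow: source→left, listed edges, right→sink; max matching = max flow.
Augmenting path W1→J1 (+1); matched 1.
Augmenting path W2→J3 (+1); matched 2.
No augmenting path remains; maximum matching = 2.
König certificate: {W1, J3} is a vertex cover of size 2 (every listed pair touches it), so no matching can be larger.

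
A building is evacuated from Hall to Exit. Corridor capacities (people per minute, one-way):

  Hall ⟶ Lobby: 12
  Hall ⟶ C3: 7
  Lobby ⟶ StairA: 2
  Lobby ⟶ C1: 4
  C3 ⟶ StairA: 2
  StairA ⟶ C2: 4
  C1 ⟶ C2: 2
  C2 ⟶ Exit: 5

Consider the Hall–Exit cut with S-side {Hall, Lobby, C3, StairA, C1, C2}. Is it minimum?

Given cut capacity: 5 = 5.
Augment Hall→Lobby→StairA→C2→Exit: bottleneck 2, flow now 2.
Augment Hall→Lobby→C1→C2→Exit: bottleneck 2, flow now 4.
Augment Hall→C3→StairA→C2→Exit: bottleneck 1, flow now 5.
No augmenting path remains; maximum flow = 5.
Cut capacity 5 equals the max flow, so it is a minimum cut.

Yes — it is a minimum cut (capacity 5).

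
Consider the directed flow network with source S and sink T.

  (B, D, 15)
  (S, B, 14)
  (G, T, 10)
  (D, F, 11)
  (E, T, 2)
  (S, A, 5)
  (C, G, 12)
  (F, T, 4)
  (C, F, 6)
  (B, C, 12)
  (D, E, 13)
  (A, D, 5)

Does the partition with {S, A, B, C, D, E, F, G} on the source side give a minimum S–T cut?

Given cut capacity: 2 + 4 + 10 = 16.
Augment S→A→D→E→T: bottleneck 2, flow now 2.
Augment S→A→D→F→T: bottleneck 3, flow now 5.
Augment S→B→C→F→T: bottleneck 1, flow now 6.
Augment S→B→C→G→T: bottleneck 10, flow now 16.
No augmenting path remains; maximum flow = 16.
Cut capacity 16 equals the max flow, so it is a minimum cut.

Yes — it is a minimum cut (capacity 16).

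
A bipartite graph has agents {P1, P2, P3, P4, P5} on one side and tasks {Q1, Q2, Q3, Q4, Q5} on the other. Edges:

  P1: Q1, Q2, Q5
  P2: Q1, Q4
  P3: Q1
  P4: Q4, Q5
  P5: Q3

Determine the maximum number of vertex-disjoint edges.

5

Unit-capacity flow: source→left, listed edges, right→sink; max matching = max flow.
Augmenting path P1→Q1 (+1); matched 1.
Augmenting path P2→Q4 (+1); matched 2.
Augmenting path P4→Q5 (+1); matched 3.
Augmenting path P5→Q3 (+1); matched 4.
Augmenting path P3→Q1→P1→Q2 (+1); matched 5.
No augmenting path remains; maximum matching = 5.
König certificate: {P1, P2, P3, P4, P5} is a vertex cover of size 5 (every listed pair touches it), so no matching can be larger.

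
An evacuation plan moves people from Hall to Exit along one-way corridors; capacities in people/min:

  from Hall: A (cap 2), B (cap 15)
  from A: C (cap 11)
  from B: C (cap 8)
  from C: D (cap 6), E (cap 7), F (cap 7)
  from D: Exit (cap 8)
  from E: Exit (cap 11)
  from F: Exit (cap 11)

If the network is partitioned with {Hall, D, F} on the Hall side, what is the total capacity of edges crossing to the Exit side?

36

Edges leaving {Hall, D, F}: Hall→A (2), Hall→B (15), D→Exit (8), F→Exit (11).
Cut capacity = 2 + 15 + 8 + 11 = 36.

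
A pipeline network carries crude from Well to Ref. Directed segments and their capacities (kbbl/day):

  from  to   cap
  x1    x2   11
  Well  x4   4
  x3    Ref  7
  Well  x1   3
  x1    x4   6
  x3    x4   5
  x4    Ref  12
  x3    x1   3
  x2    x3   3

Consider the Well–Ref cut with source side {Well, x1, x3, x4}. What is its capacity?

30

Edges leaving {Well, x1, x3, x4}: x1→x2 (11), x3→Ref (7), x4→Ref (12).
Cut capacity = 11 + 7 + 12 = 30.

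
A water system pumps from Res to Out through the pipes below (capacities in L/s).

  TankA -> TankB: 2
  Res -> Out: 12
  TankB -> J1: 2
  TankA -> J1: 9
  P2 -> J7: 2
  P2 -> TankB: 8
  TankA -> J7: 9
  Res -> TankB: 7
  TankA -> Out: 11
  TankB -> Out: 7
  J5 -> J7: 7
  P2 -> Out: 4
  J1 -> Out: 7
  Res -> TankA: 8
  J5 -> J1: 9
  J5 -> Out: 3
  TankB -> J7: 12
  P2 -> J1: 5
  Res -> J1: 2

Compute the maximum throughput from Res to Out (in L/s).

29

Augment Res→Out: bottleneck 12, flow now 12.
Augment Res→TankA→Out: bottleneck 8, flow now 20.
Augment Res→TankB→Out: bottleneck 7, flow now 27.
Augment Res→J1→Out: bottleneck 2, flow now 29.
No augmenting path remains; maximum flow = 29.
In the residual graph, reachable from Res: {Res}.
Min-cut edges: Res→TankA (8), Res→TankB (7), Res→J1 (2), Res→Out (12); capacity 8 + 7 + 2 + 12 = 29.
This cut is saturated, so no flow can exceed 29.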